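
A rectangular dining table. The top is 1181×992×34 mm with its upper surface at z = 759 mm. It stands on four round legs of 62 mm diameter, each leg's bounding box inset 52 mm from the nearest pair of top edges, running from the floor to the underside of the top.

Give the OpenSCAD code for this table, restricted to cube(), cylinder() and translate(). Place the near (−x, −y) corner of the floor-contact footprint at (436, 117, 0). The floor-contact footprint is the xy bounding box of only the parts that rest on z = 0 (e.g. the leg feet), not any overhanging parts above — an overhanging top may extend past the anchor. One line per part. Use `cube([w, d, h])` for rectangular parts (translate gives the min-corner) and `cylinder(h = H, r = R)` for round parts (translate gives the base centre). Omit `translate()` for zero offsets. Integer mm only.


translate([384, 65, 725]) cube([1181, 992, 34]);
translate([467, 148, 0]) cylinder(h = 725, r = 31);
translate([1482, 148, 0]) cylinder(h = 725, r = 31);
translate([467, 974, 0]) cylinder(h = 725, r = 31);
translate([1482, 974, 0]) cylinder(h = 725, r = 31);


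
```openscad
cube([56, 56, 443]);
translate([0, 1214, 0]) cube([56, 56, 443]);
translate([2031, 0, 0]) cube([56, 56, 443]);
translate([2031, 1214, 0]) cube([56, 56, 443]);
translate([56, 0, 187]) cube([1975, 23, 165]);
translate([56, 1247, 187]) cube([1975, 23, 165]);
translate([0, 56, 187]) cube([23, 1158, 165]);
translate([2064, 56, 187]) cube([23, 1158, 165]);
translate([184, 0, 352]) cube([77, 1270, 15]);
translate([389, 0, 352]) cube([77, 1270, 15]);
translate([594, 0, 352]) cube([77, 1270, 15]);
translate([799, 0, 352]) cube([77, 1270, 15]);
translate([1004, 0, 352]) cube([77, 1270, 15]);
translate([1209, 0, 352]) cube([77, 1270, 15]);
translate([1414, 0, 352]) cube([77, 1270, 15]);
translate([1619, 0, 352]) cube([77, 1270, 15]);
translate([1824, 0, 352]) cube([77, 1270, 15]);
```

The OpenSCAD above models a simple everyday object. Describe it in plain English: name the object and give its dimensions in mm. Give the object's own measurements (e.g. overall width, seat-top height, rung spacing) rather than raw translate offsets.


A bed frame 2087 mm long (x) by 1270 mm wide (y). Four 56×56 mm corner posts, 443 mm tall, at the corners of the footprint. Four rails of 23 mm thickness and 165 mm height run between adjacent posts with their undersides at z = 187 mm, their outer faces flush with the outside of the frame (the two x-running rails run between the posts' inner faces; the two y-running rails run between the posts' inner faces). 9 slats, each 77 mm wide (x) and 15 mm thick, lie across the top of the two x-running rails, running the full 1270 mm width of the frame in y; along x they sit between the end posts with a 128 mm gap after the −x posts and between neighbouring slats, leaving 130 mm before the +x posts.


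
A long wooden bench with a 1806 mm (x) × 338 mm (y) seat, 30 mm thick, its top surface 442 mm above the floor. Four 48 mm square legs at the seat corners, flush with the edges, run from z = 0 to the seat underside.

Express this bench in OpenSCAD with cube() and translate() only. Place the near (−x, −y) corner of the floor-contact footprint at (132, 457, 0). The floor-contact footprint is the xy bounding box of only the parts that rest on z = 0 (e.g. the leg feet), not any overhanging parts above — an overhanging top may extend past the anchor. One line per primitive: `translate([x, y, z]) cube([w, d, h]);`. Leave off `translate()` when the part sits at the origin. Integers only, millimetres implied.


// leg_h = 442 − 30 = 412
translate([132, 457, 412]) cube([1806, 338, 30]);
translate([132, 457, 0]) cube([48, 48, 412]);
translate([132, 747, 0]) cube([48, 48, 412]);
translate([1890, 457, 0]) cube([48, 48, 412]);
translate([1890, 747, 0]) cube([48, 48, 412]);


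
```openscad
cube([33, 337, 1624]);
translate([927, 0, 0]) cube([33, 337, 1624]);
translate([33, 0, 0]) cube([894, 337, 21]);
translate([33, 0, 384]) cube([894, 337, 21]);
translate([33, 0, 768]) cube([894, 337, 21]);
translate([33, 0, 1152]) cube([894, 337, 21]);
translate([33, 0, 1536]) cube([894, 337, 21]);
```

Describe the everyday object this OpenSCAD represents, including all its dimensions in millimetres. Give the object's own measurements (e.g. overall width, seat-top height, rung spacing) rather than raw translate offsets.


An open bookshelf. Two side panels, each 33 mm thick, 337 mm deep and 1624 mm tall, stand 960 mm apart (outside-to-outside). Between them sit 5 shelves, each 21 mm thick and 337 mm deep, spanning the full gap between the sides. The bottom shelf rests on the floor (its underside at z = 0) and the clear gap between one shelf's top and the next shelf's underside is 363 mm.


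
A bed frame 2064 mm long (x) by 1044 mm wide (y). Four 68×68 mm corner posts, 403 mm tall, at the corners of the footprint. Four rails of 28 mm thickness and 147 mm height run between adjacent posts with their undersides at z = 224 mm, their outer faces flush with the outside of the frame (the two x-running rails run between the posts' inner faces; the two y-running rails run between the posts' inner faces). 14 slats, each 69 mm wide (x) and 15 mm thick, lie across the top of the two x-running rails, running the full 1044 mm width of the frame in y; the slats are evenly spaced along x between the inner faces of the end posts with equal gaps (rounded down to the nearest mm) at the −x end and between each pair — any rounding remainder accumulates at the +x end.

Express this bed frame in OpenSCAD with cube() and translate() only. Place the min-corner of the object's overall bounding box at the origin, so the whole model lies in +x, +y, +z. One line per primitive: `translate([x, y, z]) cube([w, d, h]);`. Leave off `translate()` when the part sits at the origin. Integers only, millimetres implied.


// slat z = rail_z + rail_h = 224 + 147 = 371
// slat gap = ⌊(1928 − 14·69) / 15⌋ = 64
cube([68, 68, 403]);
translate([0, 976, 0]) cube([68, 68, 403]);
translate([1996, 0, 0]) cube([68, 68, 403]);
translate([1996, 976, 0]) cube([68, 68, 403]);
translate([68, 0, 224]) cube([1928, 28, 147]);
translate([68, 1016, 224]) cube([1928, 28, 147]);
translate([0, 68, 224]) cube([28, 908, 147]);
translate([2036, 68, 224]) cube([28, 908, 147]);
translate([132, 0, 371]) cube([69, 1044, 15]);
translate([265, 0, 371]) cube([69, 1044, 15]);
translate([398, 0, 371]) cube([69, 1044, 15]);
translate([531, 0, 371]) cube([69, 1044, 15]);
translate([664, 0, 371]) cube([69, 1044, 15]);
translate([797, 0, 371]) cube([69, 1044, 15]);
translate([930, 0, 371]) cube([69, 1044, 15]);
translate([1063, 0, 371]) cube([69, 1044, 15]);
translate([1196, 0, 371]) cube([69, 1044, 15]);
translate([1329, 0, 371]) cube([69, 1044, 15]);
translate([1462, 0, 371]) cube([69, 1044, 15]);
translate([1595, 0, 371]) cube([69, 1044, 15]);
translate([1728, 0, 371]) cube([69, 1044, 15]);
translate([1861, 0, 371]) cube([69, 1044, 15]);


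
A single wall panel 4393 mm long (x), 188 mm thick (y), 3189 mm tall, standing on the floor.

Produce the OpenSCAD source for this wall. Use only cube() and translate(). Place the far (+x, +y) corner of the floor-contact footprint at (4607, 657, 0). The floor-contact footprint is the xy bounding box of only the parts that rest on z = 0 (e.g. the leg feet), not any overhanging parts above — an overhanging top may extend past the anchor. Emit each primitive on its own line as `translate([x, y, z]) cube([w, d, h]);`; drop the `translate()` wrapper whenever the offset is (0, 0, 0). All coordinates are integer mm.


translate([214, 469, 0]) cube([4393, 188, 3189]);


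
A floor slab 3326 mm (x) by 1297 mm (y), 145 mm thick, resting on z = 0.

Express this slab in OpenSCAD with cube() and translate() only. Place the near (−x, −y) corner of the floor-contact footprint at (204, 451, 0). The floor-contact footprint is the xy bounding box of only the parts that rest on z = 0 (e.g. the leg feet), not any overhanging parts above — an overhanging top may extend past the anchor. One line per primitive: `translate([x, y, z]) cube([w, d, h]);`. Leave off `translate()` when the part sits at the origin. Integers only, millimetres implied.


translate([204, 451, 0]) cube([3326, 1297, 145]);


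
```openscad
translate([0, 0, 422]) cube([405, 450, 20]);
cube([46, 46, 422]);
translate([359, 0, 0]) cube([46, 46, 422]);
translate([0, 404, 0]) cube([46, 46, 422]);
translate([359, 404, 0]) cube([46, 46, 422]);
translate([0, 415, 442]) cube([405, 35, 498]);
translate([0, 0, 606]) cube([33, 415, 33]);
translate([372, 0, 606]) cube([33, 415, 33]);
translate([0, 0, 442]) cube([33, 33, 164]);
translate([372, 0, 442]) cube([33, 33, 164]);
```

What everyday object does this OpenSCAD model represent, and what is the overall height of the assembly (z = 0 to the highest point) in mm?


A chair. The overall height is 940 mm.

A slab on four corner posts with a tall panel at the back — a chair. The seat slab sits at z = 422 with thickness 20, and the 498 mm backrest starts at the seat top, so the overall height is 422 + 20 + 498 = 940 mm.


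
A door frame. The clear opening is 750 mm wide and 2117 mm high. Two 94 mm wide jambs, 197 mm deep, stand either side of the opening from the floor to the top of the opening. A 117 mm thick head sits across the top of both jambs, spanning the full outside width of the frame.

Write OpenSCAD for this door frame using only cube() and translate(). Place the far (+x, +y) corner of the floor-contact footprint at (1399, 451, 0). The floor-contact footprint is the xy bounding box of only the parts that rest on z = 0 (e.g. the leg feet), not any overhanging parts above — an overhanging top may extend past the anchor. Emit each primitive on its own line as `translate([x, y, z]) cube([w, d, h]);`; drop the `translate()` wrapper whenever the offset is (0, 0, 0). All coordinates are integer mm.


translate([461, 254, 0]) cube([94, 197, 2117]);
translate([1305, 254, 0]) cube([94, 197, 2117]);
translate([461, 254, 2117]) cube([938, 197, 117]);


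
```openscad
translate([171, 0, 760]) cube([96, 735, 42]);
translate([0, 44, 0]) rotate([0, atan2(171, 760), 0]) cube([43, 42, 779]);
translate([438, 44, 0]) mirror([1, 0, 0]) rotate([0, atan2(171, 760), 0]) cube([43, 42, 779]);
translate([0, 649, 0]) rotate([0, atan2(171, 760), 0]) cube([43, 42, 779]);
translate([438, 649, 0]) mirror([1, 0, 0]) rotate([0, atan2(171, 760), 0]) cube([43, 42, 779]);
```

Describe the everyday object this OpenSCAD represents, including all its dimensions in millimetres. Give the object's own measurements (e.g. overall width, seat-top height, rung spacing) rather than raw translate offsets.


A sawhorse. A 96×735×42 mm beam (x, y, z) sits on two A-frame leg pairs. Each pair is two raked legs of 43×42 mm section (42 mm along y) splaying symmetrically in x. Each leg rises 760 mm vertically over 171 mm of horizontal reach and is 779 mm long along its own axis. Every leg's outer bottom edge rests on the floor and its outer top edge meets a bottom edge of the beam — the left legs (tilting toward +x) meet the beam's −x bottom edge, the right legs (their mirror images, tilting toward −x) meet its +x bottom edge — so the leg tops tuck under the beam, the beam's underside is 760 mm above the floor, and the feet are 438 mm apart outside-to-outside with the beam centred between them. The two leg pairs are set in 44 mm from either end of the beam.


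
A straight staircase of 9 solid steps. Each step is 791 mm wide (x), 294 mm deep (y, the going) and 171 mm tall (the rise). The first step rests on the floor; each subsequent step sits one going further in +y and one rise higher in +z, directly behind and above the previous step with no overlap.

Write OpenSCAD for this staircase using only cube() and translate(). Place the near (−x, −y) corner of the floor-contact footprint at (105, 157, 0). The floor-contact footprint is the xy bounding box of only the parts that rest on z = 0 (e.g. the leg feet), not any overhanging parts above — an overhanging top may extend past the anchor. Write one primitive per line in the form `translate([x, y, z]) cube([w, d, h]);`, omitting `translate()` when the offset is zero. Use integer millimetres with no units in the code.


translate([105, 157, 0]) cube([791, 294, 171]);
translate([105, 451, 171]) cube([791, 294, 171]);
translate([105, 745, 342]) cube([791, 294, 171]);
translate([105, 1039, 513]) cube([791, 294, 171]);
translate([105, 1333, 684]) cube([791, 294, 171]);
translate([105, 1627, 855]) cube([791, 294, 171]);
translate([105, 1921, 1026]) cube([791, 294, 171]);
translate([105, 2215, 1197]) cube([791, 294, 171]);
translate([105, 2509, 1368]) cube([791, 294, 171]);


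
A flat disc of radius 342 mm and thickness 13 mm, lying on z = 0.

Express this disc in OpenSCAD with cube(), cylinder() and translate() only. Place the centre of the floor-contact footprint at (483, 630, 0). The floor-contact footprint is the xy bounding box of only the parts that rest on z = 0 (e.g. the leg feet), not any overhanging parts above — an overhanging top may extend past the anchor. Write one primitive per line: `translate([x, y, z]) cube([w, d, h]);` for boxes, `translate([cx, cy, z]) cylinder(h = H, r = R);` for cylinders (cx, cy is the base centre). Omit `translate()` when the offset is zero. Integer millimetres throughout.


translate([483, 630, 0]) cylinder(h = 13, r = 342);


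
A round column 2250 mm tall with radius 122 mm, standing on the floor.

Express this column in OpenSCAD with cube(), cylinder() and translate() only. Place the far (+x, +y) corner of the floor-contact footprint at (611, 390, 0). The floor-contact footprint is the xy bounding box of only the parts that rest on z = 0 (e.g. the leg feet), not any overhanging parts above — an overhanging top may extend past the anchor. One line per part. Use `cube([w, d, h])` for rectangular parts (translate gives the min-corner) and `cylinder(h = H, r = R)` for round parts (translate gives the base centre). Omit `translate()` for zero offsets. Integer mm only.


translate([489, 268, 0]) cylinder(h = 2250, r = 122);


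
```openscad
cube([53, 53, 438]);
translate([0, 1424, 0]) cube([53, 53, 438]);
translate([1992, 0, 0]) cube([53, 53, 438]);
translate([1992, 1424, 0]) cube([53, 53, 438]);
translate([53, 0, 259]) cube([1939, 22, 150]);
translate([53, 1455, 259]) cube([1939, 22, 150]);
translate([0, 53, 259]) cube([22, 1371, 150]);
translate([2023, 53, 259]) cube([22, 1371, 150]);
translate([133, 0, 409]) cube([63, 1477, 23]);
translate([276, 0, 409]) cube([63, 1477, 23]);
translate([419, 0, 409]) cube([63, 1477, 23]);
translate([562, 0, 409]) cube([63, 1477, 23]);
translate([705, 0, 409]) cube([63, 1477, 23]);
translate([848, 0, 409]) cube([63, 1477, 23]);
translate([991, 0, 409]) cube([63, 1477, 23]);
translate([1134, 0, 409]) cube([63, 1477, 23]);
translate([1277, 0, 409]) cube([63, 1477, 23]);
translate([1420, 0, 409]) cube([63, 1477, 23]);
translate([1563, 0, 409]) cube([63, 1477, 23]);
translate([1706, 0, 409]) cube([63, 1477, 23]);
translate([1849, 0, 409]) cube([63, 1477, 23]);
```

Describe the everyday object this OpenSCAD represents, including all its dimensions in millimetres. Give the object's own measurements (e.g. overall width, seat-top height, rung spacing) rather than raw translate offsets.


A bed frame 2045 mm long (x) by 1477 mm wide (y). Four 53×53 mm corner posts, 438 mm tall, at the corners of the footprint. Four rails of 22 mm thickness and 150 mm height run between adjacent posts with their undersides at z = 259 mm, their outer faces flush with the outside of the frame (the two x-running rails run between the posts' inner faces; the two y-running rails run between the posts' inner faces). 13 slats, each 63 mm wide (x) and 23 mm thick, lie across the top of the two x-running rails, running the full 1477 mm width of the frame in y; along x they sit between the end posts with a 80 mm gap after the −x posts and between neighbouring slats and before the +x posts.


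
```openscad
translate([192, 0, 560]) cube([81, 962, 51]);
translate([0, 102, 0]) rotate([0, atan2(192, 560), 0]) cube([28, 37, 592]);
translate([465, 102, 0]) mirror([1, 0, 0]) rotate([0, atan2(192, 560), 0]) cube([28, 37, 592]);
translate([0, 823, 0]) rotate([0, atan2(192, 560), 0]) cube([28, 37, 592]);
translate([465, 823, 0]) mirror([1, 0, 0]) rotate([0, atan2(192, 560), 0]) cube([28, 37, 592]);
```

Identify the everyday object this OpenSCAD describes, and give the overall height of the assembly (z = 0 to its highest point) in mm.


A sawhorse. The overall height is 611 mm.

A beam across two mirrored pairs of raked legs — a sawhorse. The beam's underside is at z = 560 (matching the legs' vertical rise in atan2(192, 560)) and the beam is 51 mm tall, so its top is at 560 + 51 = 611 mm. The raked legs top out at the beam's underside, so that is the highest point.


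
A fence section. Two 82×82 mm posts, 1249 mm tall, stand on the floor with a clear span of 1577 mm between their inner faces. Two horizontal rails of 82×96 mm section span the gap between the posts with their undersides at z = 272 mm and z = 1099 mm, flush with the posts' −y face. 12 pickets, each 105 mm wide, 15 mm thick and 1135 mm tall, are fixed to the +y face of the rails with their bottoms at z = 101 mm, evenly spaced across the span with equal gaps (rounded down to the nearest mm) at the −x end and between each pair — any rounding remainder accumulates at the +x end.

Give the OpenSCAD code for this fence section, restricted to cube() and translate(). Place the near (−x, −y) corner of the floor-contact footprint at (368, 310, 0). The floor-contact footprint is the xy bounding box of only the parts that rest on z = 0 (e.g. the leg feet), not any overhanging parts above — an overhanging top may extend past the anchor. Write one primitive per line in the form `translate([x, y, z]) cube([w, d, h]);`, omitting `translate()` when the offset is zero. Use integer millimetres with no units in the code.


translate([368, 310, 0]) cube([82, 82, 1249]);
translate([2027, 310, 0]) cube([82, 82, 1249]);
translate([450, 310, 272]) cube([1577, 82, 96]);
translate([450, 310, 1099]) cube([1577, 82, 96]);
translate([474, 392, 101]) cube([105, 15, 1135]);
translate([603, 392, 101]) cube([105, 15, 1135]);
translate([732, 392, 101]) cube([105, 15, 1135]);
translate([861, 392, 101]) cube([105, 15, 1135]);
translate([990, 392, 101]) cube([105, 15, 1135]);
translate([1119, 392, 101]) cube([105, 15, 1135]);
translate([1248, 392, 101]) cube([105, 15, 1135]);
translate([1377, 392, 101]) cube([105, 15, 1135]);
translate([1506, 392, 101]) cube([105, 15, 1135]);
translate([1635, 392, 101]) cube([105, 15, 1135]);
translate([1764, 392, 101]) cube([105, 15, 1135]);
translate([1893, 392, 101]) cube([105, 15, 1135]);


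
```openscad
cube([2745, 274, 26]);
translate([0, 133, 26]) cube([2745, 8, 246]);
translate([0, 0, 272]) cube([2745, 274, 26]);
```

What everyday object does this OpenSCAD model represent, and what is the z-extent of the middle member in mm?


An I-beam. The web height is 246 mm.

Two wide flanges with a thin centred web — an I-beam. Overall 298 mm minus two 26 mm flanges gives a web of 298 − 2·26 = 246 mm.


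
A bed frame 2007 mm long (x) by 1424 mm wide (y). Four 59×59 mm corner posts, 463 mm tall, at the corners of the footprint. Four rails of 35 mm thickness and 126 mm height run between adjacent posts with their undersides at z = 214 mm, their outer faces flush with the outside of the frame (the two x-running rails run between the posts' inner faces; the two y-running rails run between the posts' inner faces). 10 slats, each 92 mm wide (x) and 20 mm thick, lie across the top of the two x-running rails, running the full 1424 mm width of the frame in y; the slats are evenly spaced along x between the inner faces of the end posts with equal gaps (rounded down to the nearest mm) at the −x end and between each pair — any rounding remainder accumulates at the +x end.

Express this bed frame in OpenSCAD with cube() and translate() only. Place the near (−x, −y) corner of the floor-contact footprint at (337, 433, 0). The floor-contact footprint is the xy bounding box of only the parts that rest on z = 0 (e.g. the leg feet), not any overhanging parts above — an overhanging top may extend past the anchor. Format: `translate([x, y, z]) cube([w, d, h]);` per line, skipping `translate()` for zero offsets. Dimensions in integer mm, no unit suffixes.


translate([337, 433, 0]) cube([59, 59, 463]);
translate([337, 1798, 0]) cube([59, 59, 463]);
translate([2285, 433, 0]) cube([59, 59, 463]);
translate([2285, 1798, 0]) cube([59, 59, 463]);
translate([396, 433, 214]) cube([1889, 35, 126]);
translate([396, 1822, 214]) cube([1889, 35, 126]);
translate([337, 492, 214]) cube([35, 1306, 126]);
translate([2309, 492, 214]) cube([35, 1306, 126]);
translate([484, 433, 340]) cube([92, 1424, 20]);
translate([664, 433, 340]) cube([92, 1424, 20]);
translate([844, 433, 340]) cube([92, 1424, 20]);
translate([1024, 433, 340]) cube([92, 1424, 20]);
translate([1204, 433, 340]) cube([92, 1424, 20]);
translate([1384, 433, 340]) cube([92, 1424, 20]);
translate([1564, 433, 340]) cube([92, 1424, 20]);
translate([1744, 433, 340]) cube([92, 1424, 20]);
translate([1924, 433, 340]) cube([92, 1424, 20]);
translate([2104, 433, 340]) cube([92, 1424, 20]);


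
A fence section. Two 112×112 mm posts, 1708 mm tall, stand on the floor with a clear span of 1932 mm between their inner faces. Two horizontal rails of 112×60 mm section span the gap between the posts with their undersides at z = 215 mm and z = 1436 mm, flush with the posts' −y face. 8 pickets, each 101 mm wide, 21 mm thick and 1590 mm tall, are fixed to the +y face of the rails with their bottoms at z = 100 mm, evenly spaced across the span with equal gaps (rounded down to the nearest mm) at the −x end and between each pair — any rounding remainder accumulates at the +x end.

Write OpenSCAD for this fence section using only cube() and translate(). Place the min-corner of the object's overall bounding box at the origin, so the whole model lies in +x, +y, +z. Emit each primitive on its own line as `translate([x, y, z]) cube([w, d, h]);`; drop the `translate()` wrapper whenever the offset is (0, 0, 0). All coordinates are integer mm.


cube([112, 112, 1708]);
translate([2044, 0, 0]) cube([112, 112, 1708]);
translate([112, 0, 215]) cube([1932, 112, 60]);
translate([112, 0, 1436]) cube([1932, 112, 60]);
translate([236, 112, 100]) cube([101, 21, 1590]);
translate([461, 112, 100]) cube([101, 21, 1590]);
translate([686, 112, 100]) cube([101, 21, 1590]);
translate([911, 112, 100]) cube([101, 21, 1590]);
translate([1136, 112, 100]) cube([101, 21, 1590]);
translate([1361, 112, 100]) cube([101, 21, 1590]);
translate([1586, 112, 100]) cube([101, 21, 1590]);
translate([1811, 112, 100]) cube([101, 21, 1590]);


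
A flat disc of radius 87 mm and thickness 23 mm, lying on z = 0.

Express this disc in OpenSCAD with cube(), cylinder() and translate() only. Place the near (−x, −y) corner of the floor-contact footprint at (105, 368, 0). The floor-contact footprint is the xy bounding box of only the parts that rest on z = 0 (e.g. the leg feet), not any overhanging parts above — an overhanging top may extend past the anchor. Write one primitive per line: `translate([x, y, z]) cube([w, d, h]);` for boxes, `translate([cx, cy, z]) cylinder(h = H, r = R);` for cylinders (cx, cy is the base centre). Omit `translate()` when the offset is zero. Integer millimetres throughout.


translate([192, 455, 0]) cylinder(h = 23, r = 87);


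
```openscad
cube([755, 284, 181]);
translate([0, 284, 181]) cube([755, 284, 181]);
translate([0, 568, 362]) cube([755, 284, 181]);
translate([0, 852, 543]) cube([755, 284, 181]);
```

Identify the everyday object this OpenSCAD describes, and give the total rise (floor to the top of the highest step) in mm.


A staircase. The total rise is 724 mm.

4 identical blocks, each offset up and back from the previous — a staircase. Each step is 181 mm tall and there are 4 of them, so the total rise is 4 × 181 = 724 mm.


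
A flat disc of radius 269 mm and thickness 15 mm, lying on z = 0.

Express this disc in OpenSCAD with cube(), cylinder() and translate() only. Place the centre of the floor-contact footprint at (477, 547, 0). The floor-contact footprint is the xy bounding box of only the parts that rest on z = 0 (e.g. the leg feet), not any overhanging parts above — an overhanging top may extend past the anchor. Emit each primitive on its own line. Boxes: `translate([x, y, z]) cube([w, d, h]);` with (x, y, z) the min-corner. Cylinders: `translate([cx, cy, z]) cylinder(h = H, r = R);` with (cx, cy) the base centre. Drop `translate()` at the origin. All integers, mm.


translate([477, 547, 0]) cylinder(h = 15, r = 269);


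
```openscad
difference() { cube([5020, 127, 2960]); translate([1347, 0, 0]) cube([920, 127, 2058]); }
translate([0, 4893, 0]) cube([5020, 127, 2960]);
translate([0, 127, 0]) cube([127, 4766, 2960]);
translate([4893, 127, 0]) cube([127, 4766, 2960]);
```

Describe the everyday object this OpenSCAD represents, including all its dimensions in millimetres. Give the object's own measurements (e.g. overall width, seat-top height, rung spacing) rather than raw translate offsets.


A single room: four walls, each 2960 mm tall and 127 mm thick, enclosing an outside footprint 5020×5020 mm (x × y), no floor or roof. The front and back walls (−y and +y sides) run the full x-width; the side walls fit between their inner faces. A door opening 920 mm wide and 2058 mm tall is cut through the front wall from the floor up, its −x edge 1347 mm from the wall's −x end.


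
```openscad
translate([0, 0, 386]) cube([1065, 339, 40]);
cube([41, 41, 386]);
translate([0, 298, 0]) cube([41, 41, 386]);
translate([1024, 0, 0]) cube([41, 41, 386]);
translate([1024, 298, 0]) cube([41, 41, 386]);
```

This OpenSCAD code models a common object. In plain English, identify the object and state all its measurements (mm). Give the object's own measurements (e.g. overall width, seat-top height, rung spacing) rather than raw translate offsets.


A long wooden bench with a 1065 mm (x) × 339 mm (y) seat, 40 mm thick, its top surface 426 mm above the floor. Four 41 mm square legs at the seat corners, flush with the edges, run from z = 0 to the seat underside.


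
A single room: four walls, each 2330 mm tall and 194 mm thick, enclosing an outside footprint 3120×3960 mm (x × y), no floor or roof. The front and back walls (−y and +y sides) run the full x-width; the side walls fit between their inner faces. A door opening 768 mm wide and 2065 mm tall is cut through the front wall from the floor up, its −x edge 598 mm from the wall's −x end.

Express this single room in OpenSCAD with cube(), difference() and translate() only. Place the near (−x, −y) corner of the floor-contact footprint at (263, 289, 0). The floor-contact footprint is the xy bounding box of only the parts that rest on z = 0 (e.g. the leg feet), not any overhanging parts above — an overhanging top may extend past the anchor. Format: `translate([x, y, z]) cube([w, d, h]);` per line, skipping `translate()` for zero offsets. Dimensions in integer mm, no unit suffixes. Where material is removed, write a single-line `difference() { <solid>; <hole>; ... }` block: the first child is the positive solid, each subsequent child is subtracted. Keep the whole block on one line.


difference() { translate([263, 289, 0]) cube([3120, 194, 2330]); translate([861, 289, 0]) cube([768, 194, 2065]); }
translate([263, 4055, 0]) cube([3120, 194, 2330]);
translate([263, 483, 0]) cube([194, 3572, 2330]);
translate([3189, 483, 0]) cube([194, 3572, 2330]);


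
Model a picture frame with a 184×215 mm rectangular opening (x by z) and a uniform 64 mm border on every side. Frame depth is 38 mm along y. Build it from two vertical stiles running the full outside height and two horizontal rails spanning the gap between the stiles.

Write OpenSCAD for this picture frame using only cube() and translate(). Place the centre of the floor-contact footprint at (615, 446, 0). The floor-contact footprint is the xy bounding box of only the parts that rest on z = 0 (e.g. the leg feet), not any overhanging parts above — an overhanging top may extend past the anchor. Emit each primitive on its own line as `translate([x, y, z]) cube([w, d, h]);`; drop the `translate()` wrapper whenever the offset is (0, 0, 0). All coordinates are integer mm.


translate([459, 427, 0]) cube([64, 38, 343]);
translate([707, 427, 0]) cube([64, 38, 343]);
translate([523, 427, 0]) cube([184, 38, 64]);
translate([523, 427, 279]) cube([184, 38, 64]);


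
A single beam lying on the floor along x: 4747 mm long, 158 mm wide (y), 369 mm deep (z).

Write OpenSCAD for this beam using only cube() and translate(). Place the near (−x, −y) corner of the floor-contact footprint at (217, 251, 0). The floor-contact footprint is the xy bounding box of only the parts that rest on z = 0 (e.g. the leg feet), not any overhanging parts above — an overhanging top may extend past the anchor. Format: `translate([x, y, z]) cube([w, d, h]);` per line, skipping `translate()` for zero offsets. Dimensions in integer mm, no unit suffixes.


translate([217, 251, 0]) cube([4747, 158, 369]);


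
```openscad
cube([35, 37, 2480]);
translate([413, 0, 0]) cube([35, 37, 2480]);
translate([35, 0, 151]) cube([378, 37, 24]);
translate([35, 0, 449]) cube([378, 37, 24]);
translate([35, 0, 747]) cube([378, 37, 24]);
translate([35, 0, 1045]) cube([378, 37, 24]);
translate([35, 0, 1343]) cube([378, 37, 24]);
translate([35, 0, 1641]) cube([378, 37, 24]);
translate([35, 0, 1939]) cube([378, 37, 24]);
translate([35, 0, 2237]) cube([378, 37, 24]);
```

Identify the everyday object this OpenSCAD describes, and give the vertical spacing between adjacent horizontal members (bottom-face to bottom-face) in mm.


A ladder. The rung spacing is 298 mm.

Two tall 35×37 posts with 8 short bars between them — a ladder. Adjacent rungs sit at z = 151 and z = 449, so the spacing is 449 − 151 = 298 mm.


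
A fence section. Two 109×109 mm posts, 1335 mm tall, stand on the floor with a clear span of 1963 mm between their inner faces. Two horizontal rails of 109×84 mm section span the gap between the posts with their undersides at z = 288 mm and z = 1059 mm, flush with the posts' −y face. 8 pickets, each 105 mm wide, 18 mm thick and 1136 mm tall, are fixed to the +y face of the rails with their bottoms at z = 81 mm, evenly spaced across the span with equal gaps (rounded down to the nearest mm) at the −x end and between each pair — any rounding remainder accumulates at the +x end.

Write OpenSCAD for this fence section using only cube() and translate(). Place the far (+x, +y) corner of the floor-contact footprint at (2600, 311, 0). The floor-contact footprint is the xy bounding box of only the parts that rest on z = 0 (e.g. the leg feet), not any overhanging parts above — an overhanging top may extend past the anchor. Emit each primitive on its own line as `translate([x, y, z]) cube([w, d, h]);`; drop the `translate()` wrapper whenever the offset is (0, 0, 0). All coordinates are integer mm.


translate([419, 202, 0]) cube([109, 109, 1335]);
translate([2491, 202, 0]) cube([109, 109, 1335]);
translate([528, 202, 288]) cube([1963, 109, 84]);
translate([528, 202, 1059]) cube([1963, 109, 84]);
translate([652, 311, 81]) cube([105, 18, 1136]);
translate([881, 311, 81]) cube([105, 18, 1136]);
translate([1110, 311, 81]) cube([105, 18, 1136]);
translate([1339, 311, 81]) cube([105, 18, 1136]);
translate([1568, 311, 81]) cube([105, 18, 1136]);
translate([1797, 311, 81]) cube([105, 18, 1136]);
translate([2026, 311, 81]) cube([105, 18, 1136]);
translate([2255, 311, 81]) cube([105, 18, 1136]);


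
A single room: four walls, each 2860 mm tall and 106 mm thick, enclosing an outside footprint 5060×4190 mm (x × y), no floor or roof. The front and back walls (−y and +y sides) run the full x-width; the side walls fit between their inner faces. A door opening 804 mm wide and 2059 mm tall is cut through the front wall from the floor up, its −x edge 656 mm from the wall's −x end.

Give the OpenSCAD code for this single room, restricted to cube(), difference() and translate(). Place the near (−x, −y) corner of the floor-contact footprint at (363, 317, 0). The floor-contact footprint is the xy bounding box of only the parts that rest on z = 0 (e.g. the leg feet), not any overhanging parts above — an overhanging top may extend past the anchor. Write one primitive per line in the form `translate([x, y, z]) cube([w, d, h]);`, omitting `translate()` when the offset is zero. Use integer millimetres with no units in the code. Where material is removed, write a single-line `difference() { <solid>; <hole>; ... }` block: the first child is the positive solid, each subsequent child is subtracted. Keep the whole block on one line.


difference() { translate([363, 317, 0]) cube([5060, 106, 2860]); translate([1019, 317, 0]) cube([804, 106, 2059]); }
translate([363, 4401, 0]) cube([5060, 106, 2860]);
translate([363, 423, 0]) cube([106, 3978, 2860]);
translate([5317, 423, 0]) cube([106, 3978, 2860]);


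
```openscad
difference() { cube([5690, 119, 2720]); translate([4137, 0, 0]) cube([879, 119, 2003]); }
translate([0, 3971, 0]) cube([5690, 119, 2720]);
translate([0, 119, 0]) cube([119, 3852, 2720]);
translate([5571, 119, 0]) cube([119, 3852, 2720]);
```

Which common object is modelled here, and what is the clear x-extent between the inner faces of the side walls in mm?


A single room. The interior width is 5452 mm.

Four walls enclosing a rectangle with a door in the front wall — a room. Outside width 5690 minus two 119 mm walls gives 5452 mm.


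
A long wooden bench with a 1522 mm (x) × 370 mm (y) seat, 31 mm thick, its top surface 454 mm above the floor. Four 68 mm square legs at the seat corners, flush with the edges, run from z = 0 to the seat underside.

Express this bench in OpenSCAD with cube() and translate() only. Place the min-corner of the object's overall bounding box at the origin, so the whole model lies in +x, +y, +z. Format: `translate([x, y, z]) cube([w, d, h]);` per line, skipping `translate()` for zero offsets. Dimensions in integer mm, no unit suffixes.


translate([0, 0, 423]) cube([1522, 370, 31]);
cube([68, 68, 423]);
translate([0, 302, 0]) cube([68, 68, 423]);
translate([1454, 0, 0]) cube([68, 68, 423]);
translate([1454, 302, 0]) cube([68, 68, 423]);


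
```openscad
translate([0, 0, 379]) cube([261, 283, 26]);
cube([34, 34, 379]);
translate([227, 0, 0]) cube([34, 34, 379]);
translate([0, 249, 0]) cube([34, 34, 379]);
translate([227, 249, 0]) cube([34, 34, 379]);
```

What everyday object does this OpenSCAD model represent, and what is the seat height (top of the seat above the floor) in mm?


A stool. The seat height is 405 mm.

A 261×283×26 slab at z = 379 on four corner posts — a stool. The seat top is 379 + 26 = 405 mm.


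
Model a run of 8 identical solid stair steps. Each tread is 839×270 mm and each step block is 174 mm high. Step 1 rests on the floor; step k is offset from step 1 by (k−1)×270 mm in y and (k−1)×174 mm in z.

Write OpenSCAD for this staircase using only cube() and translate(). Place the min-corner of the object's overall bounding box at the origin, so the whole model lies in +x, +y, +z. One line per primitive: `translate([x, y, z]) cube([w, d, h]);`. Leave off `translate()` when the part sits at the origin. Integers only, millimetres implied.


cube([839, 270, 174]);
translate([0, 270, 174]) cube([839, 270, 174]);
translate([0, 540, 348]) cube([839, 270, 174]);
translate([0, 810, 522]) cube([839, 270, 174]);
translate([0, 1080, 696]) cube([839, 270, 174]);
translate([0, 1350, 870]) cube([839, 270, 174]);
translate([0, 1620, 1044]) cube([839, 270, 174]);
translate([0, 1890, 1218]) cube([839, 270, 174]);


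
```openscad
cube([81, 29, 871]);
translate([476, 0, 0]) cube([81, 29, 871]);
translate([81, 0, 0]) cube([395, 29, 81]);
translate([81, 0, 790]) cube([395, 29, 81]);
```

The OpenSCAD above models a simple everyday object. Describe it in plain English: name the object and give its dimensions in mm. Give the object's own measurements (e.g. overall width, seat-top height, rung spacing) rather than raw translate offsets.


A rectangular picture frame lying in the x–z plane (depth along y). The opening is 395 mm wide (x) by 709 mm tall (z), surrounded by a border 81 mm wide on all four sides. The frame is 29 mm deep and is made of two full-height vertical stiles with two horizontal rails fitted between them.


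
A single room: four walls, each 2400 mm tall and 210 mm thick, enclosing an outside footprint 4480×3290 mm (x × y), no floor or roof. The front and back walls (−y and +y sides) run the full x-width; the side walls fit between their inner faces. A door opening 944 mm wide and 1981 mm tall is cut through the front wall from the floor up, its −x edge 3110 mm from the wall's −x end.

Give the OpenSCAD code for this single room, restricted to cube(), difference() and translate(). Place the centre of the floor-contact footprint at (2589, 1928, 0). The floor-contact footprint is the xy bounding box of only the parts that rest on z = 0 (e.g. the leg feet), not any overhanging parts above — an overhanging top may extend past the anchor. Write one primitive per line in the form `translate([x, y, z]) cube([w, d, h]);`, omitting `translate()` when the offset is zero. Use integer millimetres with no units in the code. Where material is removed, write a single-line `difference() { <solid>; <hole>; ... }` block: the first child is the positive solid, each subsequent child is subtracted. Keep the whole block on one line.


difference() { translate([349, 283, 0]) cube([4480, 210, 2400]); translate([3459, 283, 0]) cube([944, 210, 1981]); }
translate([349, 3363, 0]) cube([4480, 210, 2400]);
translate([349, 493, 0]) cube([210, 2870, 2400]);
translate([4619, 493, 0]) cube([210, 2870, 2400]);


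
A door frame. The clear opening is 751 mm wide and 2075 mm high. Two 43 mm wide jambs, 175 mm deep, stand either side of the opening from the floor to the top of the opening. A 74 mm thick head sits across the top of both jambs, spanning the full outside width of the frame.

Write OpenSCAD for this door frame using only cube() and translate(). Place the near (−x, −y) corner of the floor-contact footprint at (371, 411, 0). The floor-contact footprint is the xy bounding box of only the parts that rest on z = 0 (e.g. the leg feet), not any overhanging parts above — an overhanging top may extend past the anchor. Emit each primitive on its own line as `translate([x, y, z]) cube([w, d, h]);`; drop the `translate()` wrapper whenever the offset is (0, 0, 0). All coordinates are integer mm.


translate([371, 411, 0]) cube([43, 175, 2075]);
translate([1165, 411, 0]) cube([43, 175, 2075]);
translate([371, 411, 2075]) cube([837, 175, 74]);


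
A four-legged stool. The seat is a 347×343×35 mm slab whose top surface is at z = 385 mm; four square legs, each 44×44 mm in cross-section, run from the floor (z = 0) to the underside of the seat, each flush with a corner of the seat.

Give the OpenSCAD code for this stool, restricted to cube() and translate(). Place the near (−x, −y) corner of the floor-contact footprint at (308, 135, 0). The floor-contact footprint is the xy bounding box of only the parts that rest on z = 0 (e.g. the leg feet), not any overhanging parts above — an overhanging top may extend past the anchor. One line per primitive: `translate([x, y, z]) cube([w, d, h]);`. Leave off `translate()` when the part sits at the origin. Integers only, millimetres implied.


translate([308, 135, 350]) cube([347, 343, 35]);
translate([308, 135, 0]) cube([44, 44, 350]);
translate([611, 135, 0]) cube([44, 44, 350]);
translate([308, 434, 0]) cube([44, 44, 350]);
translate([611, 434, 0]) cube([44, 44, 350]);


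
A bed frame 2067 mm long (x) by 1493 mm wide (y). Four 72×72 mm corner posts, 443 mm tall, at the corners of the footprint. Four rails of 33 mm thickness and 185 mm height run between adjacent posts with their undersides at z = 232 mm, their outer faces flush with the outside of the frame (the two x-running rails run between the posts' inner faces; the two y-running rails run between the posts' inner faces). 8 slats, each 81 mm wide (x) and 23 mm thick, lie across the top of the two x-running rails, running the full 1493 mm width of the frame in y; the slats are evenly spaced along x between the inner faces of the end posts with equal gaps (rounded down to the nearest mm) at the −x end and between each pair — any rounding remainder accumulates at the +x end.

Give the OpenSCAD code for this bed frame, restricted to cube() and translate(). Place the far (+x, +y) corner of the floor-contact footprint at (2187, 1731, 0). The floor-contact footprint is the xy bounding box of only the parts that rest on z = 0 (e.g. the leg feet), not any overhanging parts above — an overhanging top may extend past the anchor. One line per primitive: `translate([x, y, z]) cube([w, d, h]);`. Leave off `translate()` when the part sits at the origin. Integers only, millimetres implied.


translate([120, 238, 0]) cube([72, 72, 443]);
translate([120, 1659, 0]) cube([72, 72, 443]);
translate([2115, 238, 0]) cube([72, 72, 443]);
translate([2115, 1659, 0]) cube([72, 72, 443]);
translate([192, 238, 232]) cube([1923, 33, 185]);
translate([192, 1698, 232]) cube([1923, 33, 185]);
translate([120, 310, 232]) cube([33, 1349, 185]);
translate([2154, 310, 232]) cube([33, 1349, 185]);
translate([333, 238, 417]) cube([81, 1493, 23]);
translate([555, 238, 417]) cube([81, 1493, 23]);
translate([777, 238, 417]) cube([81, 1493, 23]);
translate([999, 238, 417]) cube([81, 1493, 23]);
translate([1221, 238, 417]) cube([81, 1493, 23]);
translate([1443, 238, 417]) cube([81, 1493, 23]);
translate([1665, 238, 417]) cube([81, 1493, 23]);
translate([1887, 238, 417]) cube([81, 1493, 23]);
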